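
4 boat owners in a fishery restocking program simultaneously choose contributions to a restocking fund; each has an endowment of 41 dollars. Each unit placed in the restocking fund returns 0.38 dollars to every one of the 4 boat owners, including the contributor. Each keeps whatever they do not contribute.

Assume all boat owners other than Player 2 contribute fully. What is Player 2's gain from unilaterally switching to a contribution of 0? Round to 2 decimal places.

25.42 dollars

Switching from a contribution of 41 to 0 lets Player 2 keep an extra 41 dollars, but lowers the restocking fund by 41, which costs Player 2 their own share of that drop: 0.38 × 41 = 15.58.
Net gain = 41 − 15.58 = 25.42. The private return per contributed unit (0.38) is below 1, so free-riding is indeed the best response regardless of what the others do.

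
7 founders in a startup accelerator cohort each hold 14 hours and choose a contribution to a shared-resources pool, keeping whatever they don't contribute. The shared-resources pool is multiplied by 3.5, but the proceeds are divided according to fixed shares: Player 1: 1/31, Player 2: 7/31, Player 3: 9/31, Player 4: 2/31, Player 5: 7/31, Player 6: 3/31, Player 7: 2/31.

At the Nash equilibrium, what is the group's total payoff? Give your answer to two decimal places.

133.00 hours

For player j, contributing a unit is worthwhile iff 3.5 × (j's share) ≥ 1, i.e. iff j's share is at least 0.2857.
The only share above 0.2857 is Player 3's 9/31, contributing 14; the remaining 6 contribute 0. Total contributed: 14.
The shared-resources pool pays out 3.5 × 14 = 49.00 in total (split across the unequal shares, but the aggregate is all that matters for the group sum).
The 6 free-riders keep 14 each, adding 84. Group total = 84 + 49.00 = 133.00.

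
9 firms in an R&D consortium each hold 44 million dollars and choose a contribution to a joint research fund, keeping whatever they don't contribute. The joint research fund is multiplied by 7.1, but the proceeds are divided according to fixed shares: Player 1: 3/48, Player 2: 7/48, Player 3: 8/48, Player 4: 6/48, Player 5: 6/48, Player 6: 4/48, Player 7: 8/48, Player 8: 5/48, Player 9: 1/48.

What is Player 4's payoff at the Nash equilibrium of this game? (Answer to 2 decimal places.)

A player with share s gets back 7.1·s per unit contributed, so full contribution is dominant for anyone with s > 1/7.1 = 0.1408 and zero contribution is dominant for anyone below.
The shares above 0.1408 belong to Player 2, Player 3 and Player 7, contributing 44 each; the remaining 6 contribute 0. Total contributed: 132.
Player 4 keeps 44 and receives 7.1 × 132 × 6/48 = 117.15 from the joint research fund, for a payoff of 161.15.

161.15 million dollars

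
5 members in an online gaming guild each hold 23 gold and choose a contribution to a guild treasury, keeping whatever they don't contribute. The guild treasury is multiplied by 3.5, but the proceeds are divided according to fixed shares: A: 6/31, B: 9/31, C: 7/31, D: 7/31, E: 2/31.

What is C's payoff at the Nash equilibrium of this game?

41.18 gold

For player j, contributing a unit is worthwhile iff 3.5 × (j's share) ≥ 1, i.e. iff j's share is at least 0.2857.
The only share above 0.2857 is B's 9/31, contributing 23; the remaining 4 contribute 0. Total contributed: 23.
C keeps 23 and receives 3.5 × 23 × 7/31 = 18.18 from the guild treasury, for a payoff of 41.18.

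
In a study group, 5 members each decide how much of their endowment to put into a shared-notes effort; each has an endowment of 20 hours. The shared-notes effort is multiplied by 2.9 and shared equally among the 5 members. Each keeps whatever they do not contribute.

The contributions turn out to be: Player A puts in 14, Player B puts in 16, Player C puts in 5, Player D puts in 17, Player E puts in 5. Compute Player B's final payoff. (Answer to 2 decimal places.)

37.06 hours

Total contributed: 14 + 16 + 5 + 17 + 5 = 57.
Each receives 2.9 × 57 / 5 = 33.06 from the shared-notes effort.
Player B keeps 20 − 16 = 4, so Player B's payoff is 4 + 33.06 = 37.06.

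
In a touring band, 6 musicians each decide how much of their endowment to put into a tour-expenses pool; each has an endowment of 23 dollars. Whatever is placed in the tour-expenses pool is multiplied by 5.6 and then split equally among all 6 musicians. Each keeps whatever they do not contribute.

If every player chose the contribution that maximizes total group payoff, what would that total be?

772.80 dollars

Each contributed unit returns 5.600 to the group as a whole (0.9333 to each of 6 players), which exceeds 1, so the social optimum is full contribution: group total = 5.600 × 138 = 772.80.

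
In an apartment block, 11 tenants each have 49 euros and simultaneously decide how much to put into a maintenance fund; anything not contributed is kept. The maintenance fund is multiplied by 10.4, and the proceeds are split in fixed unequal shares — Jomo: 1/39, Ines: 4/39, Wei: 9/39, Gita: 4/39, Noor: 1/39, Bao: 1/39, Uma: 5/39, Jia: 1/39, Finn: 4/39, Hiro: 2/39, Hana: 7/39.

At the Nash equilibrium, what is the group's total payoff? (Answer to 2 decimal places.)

3302.60 euros

For player j, contributing a unit is worthwhile iff 10.4 × (j's share) ≥ 1, i.e. iff j's share is at least 0.0962.
Ines, Wei, Gita, Uma, Finn and Hana are above the threshold, contributing 49 each; the remaining 5 contribute 0. Total contributed: 294.
The maintenance fund pays out 10.4 × 294 = 3057.60 in total (split across the unequal shares, but the aggregate is all that matters for the group sum).
The 5 free-riders keep 49 each, adding 245. Group total = 245 + 3057.60 = 3302.60.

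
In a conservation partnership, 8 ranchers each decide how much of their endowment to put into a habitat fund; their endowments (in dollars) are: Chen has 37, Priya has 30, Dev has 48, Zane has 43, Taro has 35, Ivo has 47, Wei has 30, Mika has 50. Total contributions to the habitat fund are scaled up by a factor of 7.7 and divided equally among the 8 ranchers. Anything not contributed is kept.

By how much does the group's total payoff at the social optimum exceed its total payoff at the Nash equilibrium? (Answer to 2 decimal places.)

2144.00 dollars

The private return per contributed unit is 7.7/8 = 0.9625 < 1 for every player regardless of endowment, so the Nash equilibrium is zero contribution and the group total is Σ E_j = 37 + 30 + 48 + 43 + 35 + 47 + 30 + 50 = 320.
Each contributed unit returns 7.700 to the group, so the social optimum is full contribution by everyone: group total = 7.700 × 320 = 2464.00.
Efficiency loss = (7.700 − 1) × 320 = 2144.00.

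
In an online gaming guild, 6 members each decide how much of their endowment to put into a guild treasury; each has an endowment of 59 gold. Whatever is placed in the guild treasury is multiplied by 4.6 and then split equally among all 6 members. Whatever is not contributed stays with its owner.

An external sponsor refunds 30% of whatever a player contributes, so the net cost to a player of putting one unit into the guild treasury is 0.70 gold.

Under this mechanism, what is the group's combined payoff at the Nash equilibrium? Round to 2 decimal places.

The effective private return per unit is now (4.6/6) / 0.70 = 1.0952 > 1, so every player's dominant strategy flips to full contribution.
At the Nash equilibrium everyone contributes 59. Group total payoff = 6 × (59 × 0.30 + 4.6 × 59) = 1734.60.

1734.60 gold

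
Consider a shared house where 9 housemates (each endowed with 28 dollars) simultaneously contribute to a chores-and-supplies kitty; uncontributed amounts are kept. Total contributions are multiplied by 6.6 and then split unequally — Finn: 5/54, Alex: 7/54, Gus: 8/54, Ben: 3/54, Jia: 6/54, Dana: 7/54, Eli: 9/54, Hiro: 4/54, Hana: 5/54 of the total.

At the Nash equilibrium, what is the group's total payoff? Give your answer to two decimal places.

408.80 dollars

Each unit j contributes comes back to j as 6.6 × (j's share), so j prefers to contribute only if that share exceeds 1/6.6 = 0.1515; otherwise keeping the unit dominates.
Only Eli (9/54) clears that bar, contributing 28; the remaining 8 contribute 0. Total contributed: 28.
The chores-and-supplies kitty pays out 6.6 × 28 = 184.80 in total (split across the unequal shares, but the aggregate is all that matters for the group sum).
The 8 free-riders keep 28 each, adding 224. Group total = 224 + 184.80 = 408.80.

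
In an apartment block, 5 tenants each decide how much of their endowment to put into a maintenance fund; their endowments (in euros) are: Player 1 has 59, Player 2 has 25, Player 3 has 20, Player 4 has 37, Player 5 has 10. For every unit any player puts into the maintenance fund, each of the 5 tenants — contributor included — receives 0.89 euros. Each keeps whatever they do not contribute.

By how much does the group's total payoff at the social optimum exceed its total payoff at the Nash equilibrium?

The private return per contributed unit is 0.89 < 1 for everyone, so the Nash equilibrium is zero contribution and the group total is Σ E_j = 59 + 25 + 20 + 37 + 10 = 151.
Each contributed unit returns 4.450 to the group, so the social optimum is full contribution by everyone: group total = 4.450 × 151 = 671.95.
Efficiency loss = (4.450 − 1) × 151 = 520.95.

520.95 euros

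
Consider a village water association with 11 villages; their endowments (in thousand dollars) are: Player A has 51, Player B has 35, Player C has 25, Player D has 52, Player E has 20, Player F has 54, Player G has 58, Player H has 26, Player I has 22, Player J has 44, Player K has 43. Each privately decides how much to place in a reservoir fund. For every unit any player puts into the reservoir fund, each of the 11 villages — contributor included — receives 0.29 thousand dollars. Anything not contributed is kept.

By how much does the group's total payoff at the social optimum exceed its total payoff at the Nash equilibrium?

941.70 thousand dollars

The private return per contributed unit is 0.29 < 1 for everyone, so the Nash equilibrium is zero contribution and the group total is Σ E_j = 51 + 35 + 25 + 52 + 20 + 54 + 58 + 26 + 22 + 44 + 43 = 430.
Each contributed unit returns 3.190 to the group, so the social optimum is full contribution by everyone: group total = 3.190 × 430 = 1371.70.
Efficiency loss = (3.190 − 1) × 430 = 941.70.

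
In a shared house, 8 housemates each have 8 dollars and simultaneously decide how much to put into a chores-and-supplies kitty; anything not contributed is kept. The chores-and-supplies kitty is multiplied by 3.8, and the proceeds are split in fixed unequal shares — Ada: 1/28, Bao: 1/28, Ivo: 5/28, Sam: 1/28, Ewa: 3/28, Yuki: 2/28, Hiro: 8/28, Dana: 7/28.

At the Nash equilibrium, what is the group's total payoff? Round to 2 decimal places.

86.40 dollars

A player with share s gets back 3.8·s per unit contributed, so full contribution is dominant for anyone with s > 1/3.8 = 0.2632 and zero contribution is dominant for anyone below.
Only Hiro (8/28) clears that bar, contributing 8; the remaining 7 contribute 0. Total contributed: 8.
The chores-and-supplies kitty pays out 3.8 × 8 = 30.40 in total (split across the unequal shares, but the aggregate is all that matters for the group sum).
The 7 free-riders keep 8 each, adding 56. Group total = 56 + 30.40 = 86.40.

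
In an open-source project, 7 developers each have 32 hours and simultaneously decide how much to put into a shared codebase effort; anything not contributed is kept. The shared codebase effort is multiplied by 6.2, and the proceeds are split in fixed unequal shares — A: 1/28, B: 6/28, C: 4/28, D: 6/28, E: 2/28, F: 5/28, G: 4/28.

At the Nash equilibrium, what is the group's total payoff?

723.20 hours

Player j's private return per contributed unit is 6.2 × (j's share). Contributing is weakly dominant for j when that share is at least 1/6.2 = 0.1613, and contributing 0 is dominant otherwise.
B, D and F clear that bar, contributing 32 each; the remaining 4 contribute 0. Total contributed: 96.
The shared codebase effort pays out 6.2 × 96 = 595.20 in total (split across the unequal shares, but the aggregate is all that matters for the group sum).
The 4 free-riders keep 32 each, adding 128. Group total = 128 + 595.20 = 723.20.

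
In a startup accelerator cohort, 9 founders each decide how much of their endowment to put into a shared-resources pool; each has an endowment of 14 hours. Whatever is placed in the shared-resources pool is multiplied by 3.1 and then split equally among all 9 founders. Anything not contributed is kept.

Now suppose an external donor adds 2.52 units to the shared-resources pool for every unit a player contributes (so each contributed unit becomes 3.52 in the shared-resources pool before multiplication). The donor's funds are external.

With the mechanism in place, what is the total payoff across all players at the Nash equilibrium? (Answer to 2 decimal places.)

With the mechanism, a contributed unit returns 3.1 × 3.52 / 9 = 1.2124 per unit of net cost to the contributor — now above 1 — so contributing fully is weakly dominant for every player.
At the Nash equilibrium everyone contributes 14. Group total payoff = 3.1 × 3.52 × 126 = 1374.91.

1374.91 hours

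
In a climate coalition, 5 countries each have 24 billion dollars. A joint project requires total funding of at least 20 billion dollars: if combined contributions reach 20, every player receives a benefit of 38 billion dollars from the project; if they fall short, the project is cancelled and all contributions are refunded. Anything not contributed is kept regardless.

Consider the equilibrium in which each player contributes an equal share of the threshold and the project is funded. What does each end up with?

58 billion dollars

Equal share of the threshold: 20/5 = 4.
At this profile no one gains by cutting their contribution: any cut drops the total below 20, the project is cancelled, contributions are refunded, and the deviator ends with 24, which is less than 24 − 4 + 38 = 58. Contributing more than 4 just wastes the excess. So contributing exactly 4 is a best response.
Each player's payoff: 24 − 4 + 38 = 58.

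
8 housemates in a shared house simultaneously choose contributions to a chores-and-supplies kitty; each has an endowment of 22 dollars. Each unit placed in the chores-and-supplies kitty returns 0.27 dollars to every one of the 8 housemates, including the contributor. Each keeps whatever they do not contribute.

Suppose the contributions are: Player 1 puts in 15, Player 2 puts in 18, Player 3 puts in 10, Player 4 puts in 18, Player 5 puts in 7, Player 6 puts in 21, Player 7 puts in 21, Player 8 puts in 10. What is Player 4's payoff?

Total contributed: 15 + 18 + 10 + 18 + 7 + 21 + 21 + 10 = 120.
Each receives 0.27 × 120 = 32.40 from the chores-and-supplies kitty.
Player 4 keeps 22 − 18 = 4, so Player 4's payoff is 4 + 32.40 = 36.40.

36.40 dollars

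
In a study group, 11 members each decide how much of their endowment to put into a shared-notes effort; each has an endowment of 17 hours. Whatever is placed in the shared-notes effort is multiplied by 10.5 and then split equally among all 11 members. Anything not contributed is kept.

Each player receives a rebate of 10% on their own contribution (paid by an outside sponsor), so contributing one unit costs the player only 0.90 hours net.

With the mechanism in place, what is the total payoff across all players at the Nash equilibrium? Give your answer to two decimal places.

1982.20 hours

Under the mechanism each unit contributed yields (10.5/11) / 0.90 = 1.0606 back to its contributor per unit of net cost, which exceeds 1, making full contribution the dominant choice for everyone.
At the Nash equilibrium everyone contributes 17. Group total payoff = 11 × (17 × 0.10 + 10.5 × 17) = 1982.20.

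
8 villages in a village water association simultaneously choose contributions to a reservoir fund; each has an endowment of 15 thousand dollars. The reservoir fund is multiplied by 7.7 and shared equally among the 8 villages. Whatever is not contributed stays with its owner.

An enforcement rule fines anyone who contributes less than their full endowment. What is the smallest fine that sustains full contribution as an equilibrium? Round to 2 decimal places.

Given the others contribute fully, the best deviation is to contribute 0 (any partial contribution still incurs the fine and gives up units whose private return 0.9625 is below 1).
Deviating from 15 to 0 saves 15 thousand dollars but forfeits the deviator's share of the drop in the reservoir fund: 7.7/8 × 15 = 14.44.
So the deviation gain is 15 − 14.44 = 0.56, and the fine must be at least 0.56 thousand dollars to wipe it out.

0.56 thousand dollars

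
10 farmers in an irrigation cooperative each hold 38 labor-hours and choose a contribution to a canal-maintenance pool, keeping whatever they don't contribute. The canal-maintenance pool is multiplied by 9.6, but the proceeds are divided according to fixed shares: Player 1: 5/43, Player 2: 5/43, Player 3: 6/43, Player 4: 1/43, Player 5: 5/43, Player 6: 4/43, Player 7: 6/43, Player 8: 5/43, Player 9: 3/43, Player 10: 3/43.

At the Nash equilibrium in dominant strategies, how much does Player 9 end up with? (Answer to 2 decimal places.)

190.71 labor-hours

Each unit j contributes comes back to j as 9.6 × (j's share), so j prefers to contribute only if that share exceeds 1/9.6 = 0.1042; otherwise keeping the unit dominates.
Player 1, Player 2, Player 3, Player 5, Player 7 and Player 8 are above the threshold, contributing 38 each; the remaining 4 contribute 0. Total contributed: 228.
Player 9 keeps 38 and receives 9.6 × 228 × 3/43 = 152.71 from the canal-maintenance pool, for a payoff of 190.71.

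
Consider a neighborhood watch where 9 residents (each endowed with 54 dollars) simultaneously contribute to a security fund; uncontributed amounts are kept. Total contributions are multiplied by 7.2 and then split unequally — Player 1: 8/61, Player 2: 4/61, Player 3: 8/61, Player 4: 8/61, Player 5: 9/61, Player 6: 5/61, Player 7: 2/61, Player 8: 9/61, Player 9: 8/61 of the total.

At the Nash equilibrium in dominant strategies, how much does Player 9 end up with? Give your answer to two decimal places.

For player j, contributing a unit is worthwhile iff 7.2 × (j's share) ≥ 1, i.e. iff j's share is at least 0.1389.
Player 5 and Player 8 clear that bar, contributing 54 each; the remaining 7 contribute 0. Total contributed: 108.
Player 9 keeps 54 and receives 7.2 × 108 × 8/61 = 101.98 from the security fund, for a payoff of 155.98.

155.98 dollars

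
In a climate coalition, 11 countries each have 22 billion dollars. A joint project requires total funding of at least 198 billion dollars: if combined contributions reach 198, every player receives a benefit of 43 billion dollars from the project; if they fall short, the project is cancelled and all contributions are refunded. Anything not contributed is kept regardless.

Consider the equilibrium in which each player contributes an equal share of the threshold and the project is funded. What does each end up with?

47 billion dollars

Equal share of the threshold: 198/11 = 18.
At this profile no one gains by cutting their contribution: any cut drops the total below 198, the project is cancelled, contributions are refunded, and the deviator ends with 22, which is less than 22 − 18 + 43 = 47. Contributing more than 18 just wastes the excess. So contributing exactly 18 is a best response.
Each player's payoff: 22 − 18 + 43 = 47.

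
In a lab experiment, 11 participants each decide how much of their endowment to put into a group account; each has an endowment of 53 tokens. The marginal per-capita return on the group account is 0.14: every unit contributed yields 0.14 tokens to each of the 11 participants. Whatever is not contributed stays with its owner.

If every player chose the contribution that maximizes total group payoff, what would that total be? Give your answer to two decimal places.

Each contributed unit returns 1.540 to the group as a whole (0.14 to each of 11 players), which exceeds 1, so the social optimum is full contribution: group total = 1.540 × 583 = 897.82.

897.82 tokens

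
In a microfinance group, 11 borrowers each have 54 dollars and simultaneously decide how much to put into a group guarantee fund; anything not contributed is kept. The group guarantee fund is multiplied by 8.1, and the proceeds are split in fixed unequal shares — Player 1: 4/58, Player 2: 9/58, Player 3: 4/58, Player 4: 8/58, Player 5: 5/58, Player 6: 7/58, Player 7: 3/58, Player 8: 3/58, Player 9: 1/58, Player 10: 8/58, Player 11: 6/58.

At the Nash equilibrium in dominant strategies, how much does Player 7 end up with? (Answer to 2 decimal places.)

121.87 dollars

Each unit j contributes comes back to j as 8.1 × (j's share), so j prefers to contribute only if that share exceeds 1/8.1 = 0.1235; otherwise keeping the unit dominates.
Player 2, Player 4 and Player 10 are above the threshold, contributing 54 each; the remaining 8 contribute 0. Total contributed: 162.
Player 7 keeps 54 and receives 8.1 × 162 × 3/58 = 67.87 from the group guarantee fund, for a payoff of 121.87.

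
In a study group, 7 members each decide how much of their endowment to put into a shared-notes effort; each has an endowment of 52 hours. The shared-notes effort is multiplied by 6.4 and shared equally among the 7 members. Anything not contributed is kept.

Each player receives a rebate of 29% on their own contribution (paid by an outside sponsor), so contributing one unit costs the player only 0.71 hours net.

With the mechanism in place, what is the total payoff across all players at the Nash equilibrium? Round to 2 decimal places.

2435.16 hours

The effective private return per unit is now (6.4/7) / 0.71 = 1.2877 > 1, so every player's dominant strategy flips to full contribution.
So the Nash equilibrium is full contribution by all 7; the group earns 7 × (52 × 0.29 + 6.4 × 52) = 2435.16.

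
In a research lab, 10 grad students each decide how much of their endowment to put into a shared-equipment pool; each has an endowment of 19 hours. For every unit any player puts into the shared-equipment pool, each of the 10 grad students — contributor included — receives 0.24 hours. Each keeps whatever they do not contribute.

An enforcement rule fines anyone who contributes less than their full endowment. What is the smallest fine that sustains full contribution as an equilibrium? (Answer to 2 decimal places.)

Given the others contribute fully, the best deviation is to contribute 0 (any partial contribution still incurs the fine and gives up units whose private return 0.24 is below 1).
Deviating from 19 to 0 saves 19 hours but forfeits the deviator's share of the drop in the shared-equipment pool: 0.24 × 19 = 4.56.
So the deviation gain is 19 − 4.56 = 14.44, and the fine must be at least 14.44 hours to wipe it out.

14.44 hours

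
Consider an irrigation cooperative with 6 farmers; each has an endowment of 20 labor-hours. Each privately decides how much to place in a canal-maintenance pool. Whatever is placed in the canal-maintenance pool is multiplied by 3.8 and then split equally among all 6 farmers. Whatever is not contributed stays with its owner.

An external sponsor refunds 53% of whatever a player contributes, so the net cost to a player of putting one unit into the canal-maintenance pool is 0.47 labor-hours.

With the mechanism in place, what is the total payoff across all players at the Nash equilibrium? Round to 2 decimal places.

The effective private return per unit is now (3.8/6) / 0.47 = 1.3475 > 1, so every player's dominant strategy flips to full contribution.
At the Nash equilibrium everyone contributes 20. Group total payoff = 6 × (20 × 0.53 + 3.8 × 20) = 519.60.

519.60 labor-hours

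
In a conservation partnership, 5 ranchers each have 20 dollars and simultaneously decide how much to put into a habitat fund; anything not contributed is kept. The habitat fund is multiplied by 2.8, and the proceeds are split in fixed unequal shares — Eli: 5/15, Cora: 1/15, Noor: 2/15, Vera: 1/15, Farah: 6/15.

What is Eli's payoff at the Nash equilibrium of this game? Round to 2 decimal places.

38.67 dollars

A player with share s gets back 2.8·s per unit contributed, so full contribution is dominant for anyone with s > 1/2.8 = 0.3571 and zero contribution is dominant for anyone below.
Only Farah (6/15) clears that bar, contributing 20; the remaining 4 contribute 0. Total contributed: 20.
Eli keeps 20 and receives 2.8 × 20 × 5/15 = 18.67 from the habitat fund, for a payoff of 38.67.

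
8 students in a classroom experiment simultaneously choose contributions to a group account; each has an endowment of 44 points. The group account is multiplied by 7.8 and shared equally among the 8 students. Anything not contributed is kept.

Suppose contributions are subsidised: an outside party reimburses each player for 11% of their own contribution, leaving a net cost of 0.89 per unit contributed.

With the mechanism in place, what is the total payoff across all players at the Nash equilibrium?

With the mechanism, a contributed unit returns (7.8/8) / 0.89 = 1.0955 per unit of net cost to the contributor — now above 1 — so contributing fully is weakly dominant for every player.
So the Nash equilibrium is full contribution by all 8; the group earns 8 × (44 × 0.11 + 7.8 × 44) = 2784.32.

2784.32 points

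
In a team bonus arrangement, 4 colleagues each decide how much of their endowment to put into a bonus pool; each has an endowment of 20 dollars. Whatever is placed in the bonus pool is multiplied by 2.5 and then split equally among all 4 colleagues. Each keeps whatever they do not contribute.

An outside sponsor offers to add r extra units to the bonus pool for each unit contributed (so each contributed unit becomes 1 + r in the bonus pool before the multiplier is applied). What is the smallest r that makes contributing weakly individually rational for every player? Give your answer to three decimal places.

With matching at rate r, one contributed unit becomes (1 + r) in the bonus pool and returns 2.5 × (1 + r) / 4 to the contributor.
Setting this equal to 1: 1 + r = 4/2.5 = 1.6000.
So the minimum matching rate is r = 1.6000 − 1 = 0.600.

0.600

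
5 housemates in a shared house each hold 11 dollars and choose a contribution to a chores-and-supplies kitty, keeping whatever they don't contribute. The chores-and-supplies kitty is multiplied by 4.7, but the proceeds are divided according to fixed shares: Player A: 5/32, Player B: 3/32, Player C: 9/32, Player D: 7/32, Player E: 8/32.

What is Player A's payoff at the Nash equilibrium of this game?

For player j, contributing a unit is worthwhile iff 4.7 × (j's share) ≥ 1, i.e. iff j's share is at least 0.2128.
Player C, Player D and Player E are above the threshold, contributing 11 each; the remaining 2 contribute 0. Total contributed: 33.
Player A keeps 11 and receives 4.7 × 33 × 5/32 = 24.23 from the chores-and-supplies kitty, for a payoff of 35.23.

35.23 dollars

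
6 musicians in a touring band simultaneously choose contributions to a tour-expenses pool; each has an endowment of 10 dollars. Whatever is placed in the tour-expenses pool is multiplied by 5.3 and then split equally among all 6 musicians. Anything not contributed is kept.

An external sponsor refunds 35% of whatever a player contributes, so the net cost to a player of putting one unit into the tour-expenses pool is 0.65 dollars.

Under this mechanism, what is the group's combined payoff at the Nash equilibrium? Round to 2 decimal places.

339.00 dollars

The effective private return per unit is now (5.3/6) / 0.65 = 1.3590 > 1, so every player's dominant strategy flips to full contribution.
At the Nash equilibrium everyone contributes 10. Group total payoff = 6 × (10 × 0.35 + 5.3 × 10) = 339.00.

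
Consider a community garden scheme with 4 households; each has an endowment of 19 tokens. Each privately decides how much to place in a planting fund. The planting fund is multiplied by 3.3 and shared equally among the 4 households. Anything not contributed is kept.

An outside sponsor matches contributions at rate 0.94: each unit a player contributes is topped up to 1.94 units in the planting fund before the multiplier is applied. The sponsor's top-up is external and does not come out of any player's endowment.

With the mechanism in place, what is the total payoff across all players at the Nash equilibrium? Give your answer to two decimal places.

The effective private return per unit is now 3.3 × 1.94 / 4 = 1.6005 > 1, so every player's dominant strategy flips to full contribution.
At the Nash equilibrium everyone contributes 19. Group total payoff = 3.3 × 1.94 × 76 = 486.55.

486.55 tokens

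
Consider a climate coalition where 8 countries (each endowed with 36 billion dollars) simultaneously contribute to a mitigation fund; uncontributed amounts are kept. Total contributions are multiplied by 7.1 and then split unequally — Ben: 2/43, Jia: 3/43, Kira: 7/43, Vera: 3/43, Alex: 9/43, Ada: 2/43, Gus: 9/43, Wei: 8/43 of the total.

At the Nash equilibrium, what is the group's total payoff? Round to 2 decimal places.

A player with share s gets back 7.1·s per unit contributed, so full contribution is dominant for anyone with s > 1/7.1 = 0.1408 and zero contribution is dominant for anyone below.
Kira, Alex, Gus and Wei are above the threshold, contributing 36 each; the remaining 4 contribute 0. Total contributed: 144.
The mitigation fund pays out 7.1 × 144 = 1022.40 in total (split across the unequal shares, but the aggregate is all that matters for the group sum).
The 4 free-riders keep 36 each, adding 144. Group total = 144 + 1022.40 = 1166.40.

1166.40 billion dollars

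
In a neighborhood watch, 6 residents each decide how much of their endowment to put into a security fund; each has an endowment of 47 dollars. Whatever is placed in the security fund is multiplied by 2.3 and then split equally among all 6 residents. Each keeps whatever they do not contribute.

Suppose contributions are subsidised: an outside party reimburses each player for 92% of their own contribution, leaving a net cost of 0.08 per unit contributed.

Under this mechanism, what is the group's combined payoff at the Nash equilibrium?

908.04 dollars

With the mechanism, a contributed unit returns (2.3/6) / 0.08 = 4.7917 per unit of net cost to the contributor — now above 1 — so contributing fully is weakly dominant for every player.
So the Nash equilibrium is full contribution by all 6; the group earns 6 × (47 × 0.92 + 2.3 × 47) = 908.04.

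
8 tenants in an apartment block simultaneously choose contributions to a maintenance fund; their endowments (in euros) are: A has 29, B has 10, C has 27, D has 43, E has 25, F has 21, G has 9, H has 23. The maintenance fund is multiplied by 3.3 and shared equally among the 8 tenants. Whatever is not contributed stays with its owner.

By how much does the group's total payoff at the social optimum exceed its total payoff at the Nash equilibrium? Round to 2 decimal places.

430.10 euros

The private return per contributed unit is 3.3/8 = 0.4125 < 1 for every player regardless of endowment, so the Nash equilibrium is zero contribution and the group total is Σ E_j = 29 + 10 + 27 + 43 + 25 + 21 + 9 + 23 = 187.
Each contributed unit returns 3.300 to the group, so the social optimum is full contribution by everyone: group total = 3.300 × 187 = 617.10.
Efficiency loss = (3.300 − 1) × 187 = 430.10.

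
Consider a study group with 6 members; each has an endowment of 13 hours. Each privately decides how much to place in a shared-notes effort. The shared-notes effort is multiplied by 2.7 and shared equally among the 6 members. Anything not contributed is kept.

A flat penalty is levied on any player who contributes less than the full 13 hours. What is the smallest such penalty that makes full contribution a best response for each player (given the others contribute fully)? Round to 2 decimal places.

7.15 hours

Given the others contribute fully, the best deviation is to contribute 0 (any partial contribution still incurs the fine and gives up units whose private return 0.4500 is below 1).
Deviating from 13 to 0 saves 13 hours but forfeits the deviator's share of the drop in the shared-notes effort: 2.7/6 × 13 = 5.85.
So the deviation gain is 13 − 5.85 = 7.15, and the fine must be at least 7.15 hours to wipe it out.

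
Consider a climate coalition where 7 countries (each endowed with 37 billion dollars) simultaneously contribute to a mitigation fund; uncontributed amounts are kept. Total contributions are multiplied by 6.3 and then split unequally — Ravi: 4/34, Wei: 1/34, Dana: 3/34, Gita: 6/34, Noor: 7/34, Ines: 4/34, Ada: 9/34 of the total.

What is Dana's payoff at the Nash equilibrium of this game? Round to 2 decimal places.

98.70 billion dollars

A player with share s gets back 6.3·s per unit contributed, so full contribution is dominant for anyone with s > 1/6.3 = 0.1587 and zero contribution is dominant for anyone below.
The shares above 0.1587 belong to Gita, Noor and Ada, contributing 37 each; the remaining 4 contribute 0. Total contributed: 111.
Dana keeps 37 and receives 6.3 × 111 × 3/34 = 61.70 from the mitigation fund, for a payoff of 98.70.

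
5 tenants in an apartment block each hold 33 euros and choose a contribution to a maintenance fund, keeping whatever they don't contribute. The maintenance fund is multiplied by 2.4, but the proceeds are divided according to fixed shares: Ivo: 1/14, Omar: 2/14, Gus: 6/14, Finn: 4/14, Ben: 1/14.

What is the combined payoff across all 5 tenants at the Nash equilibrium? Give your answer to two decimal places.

211.20 euros

Player j's private return per contributed unit is 2.4 × (j's share). Contributing is weakly dominant for j when that share is at least 1/2.4 = 0.4167, and contributing 0 is dominant otherwise.
The only share above 0.4167 is Gus's 6/14, contributing 33; the remaining 4 contribute 0. Total contributed: 33.
The maintenance fund pays out 2.4 × 33 = 79.20 in total (split across the unequal shares, but the aggregate is all that matters for the group sum).
The 4 free-riders keep 33 each, adding 132. Group total = 132 + 79.20 = 211.20.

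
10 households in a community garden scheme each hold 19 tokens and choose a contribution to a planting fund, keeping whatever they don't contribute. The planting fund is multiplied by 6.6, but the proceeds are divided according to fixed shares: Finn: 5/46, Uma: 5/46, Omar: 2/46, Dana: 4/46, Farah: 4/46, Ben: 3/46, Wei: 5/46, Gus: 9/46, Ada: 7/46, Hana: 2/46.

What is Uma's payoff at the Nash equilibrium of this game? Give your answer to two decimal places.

46.26 tokens

Player j's private return per contributed unit is 6.6 × (j's share). Contributing is weakly dominant for j when that share is at least 1/6.6 = 0.1515, and contributing 0 is dominant otherwise.
Gus and Ada clear that bar, contributing 19 each; the remaining 8 contribute 0. Total contributed: 38.
Uma keeps 19 and receives 6.6 × 38 × 5/46 = 27.26 from the planting fund, for a payoff of 46.26.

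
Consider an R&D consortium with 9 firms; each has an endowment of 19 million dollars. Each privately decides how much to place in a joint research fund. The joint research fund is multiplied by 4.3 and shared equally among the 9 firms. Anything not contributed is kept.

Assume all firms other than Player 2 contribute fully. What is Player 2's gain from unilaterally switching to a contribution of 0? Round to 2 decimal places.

Switching from a contribution of 19 to 0 lets Player 2 keep an extra 19 million dollars, but lowers the joint research fund by 19, which costs Player 2 their own share of that drop: 4.3/9 × 19 = 9.08.
Net gain = 19 − 9.08 = 9.92. The private return per contributed unit (0.4778) is below 1, so free-riding is indeed the best response regardless of what the others do.

9.92 million dollars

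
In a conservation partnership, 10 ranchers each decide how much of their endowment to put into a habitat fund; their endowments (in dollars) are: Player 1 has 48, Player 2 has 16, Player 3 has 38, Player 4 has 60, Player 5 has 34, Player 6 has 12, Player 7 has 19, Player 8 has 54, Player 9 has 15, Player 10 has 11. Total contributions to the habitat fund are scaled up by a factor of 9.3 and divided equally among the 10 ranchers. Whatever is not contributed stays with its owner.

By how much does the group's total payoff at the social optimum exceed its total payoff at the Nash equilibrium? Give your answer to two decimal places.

The private return per contributed unit is 9.3/10 = 0.9300 < 1 for every player regardless of endowment, so the Nash equilibrium is zero contribution and the group total is Σ E_j = 48 + 16 + 38 + 60 + 34 + 12 + 19 + 54 + 15 + 11 = 307.
Each contributed unit returns 9.300 to the group, so the social optimum is full contribution by everyone: group total = 9.300 × 307 = 2855.10.
Efficiency loss = (9.300 − 1) × 307 = 2548.10.

2548.10 dollars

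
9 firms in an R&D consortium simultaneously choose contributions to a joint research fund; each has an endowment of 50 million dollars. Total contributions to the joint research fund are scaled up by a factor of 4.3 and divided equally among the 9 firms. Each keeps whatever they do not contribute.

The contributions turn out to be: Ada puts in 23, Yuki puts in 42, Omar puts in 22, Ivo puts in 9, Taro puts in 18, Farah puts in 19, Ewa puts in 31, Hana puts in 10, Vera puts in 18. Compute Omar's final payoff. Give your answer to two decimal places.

Total contributed: 23 + 42 + 22 + 9 + 18 + 19 + 31 + 10 + 18 = 192.
Each receives 4.3 × 192 / 9 = 91.73 from the joint research fund.
Omar keeps 50 − 22 = 28, so Omar's payoff is 28 + 91.73 = 119.73.

119.73 million dollars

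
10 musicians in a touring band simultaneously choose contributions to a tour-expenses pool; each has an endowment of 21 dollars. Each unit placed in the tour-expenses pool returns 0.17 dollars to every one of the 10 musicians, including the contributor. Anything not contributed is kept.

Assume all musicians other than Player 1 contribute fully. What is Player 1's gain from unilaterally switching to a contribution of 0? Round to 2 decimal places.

Switching from a contribution of 21 to 0 lets Player 1 keep an extra 21 dollars, but lowers the tour-expenses pool by 21, which costs Player 1 their own share of that drop: 0.17 × 21 = 3.57.
Net gain = 21 − 3.57 = 17.43. The private return per contributed unit (0.17) is below 1, so free-riding is indeed the best response regardless of what the others do.

17.43 dollars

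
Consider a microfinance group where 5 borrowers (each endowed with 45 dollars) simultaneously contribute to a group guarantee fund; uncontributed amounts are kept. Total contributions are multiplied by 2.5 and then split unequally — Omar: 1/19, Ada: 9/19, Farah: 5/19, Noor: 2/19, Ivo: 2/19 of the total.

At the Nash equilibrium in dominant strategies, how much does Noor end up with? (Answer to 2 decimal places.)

56.84 dollars

Player j's private return per contributed unit is 2.5 × (j's share). Contributing is weakly dominant for j when that share is at least 1/2.5 = 0.4000, and contributing 0 is dominant otherwise.
Only Ada (9/19) clears that bar, contributing 45; the remaining 4 contribute 0. Total contributed: 45.
Noor keeps 45 and receives 2.5 × 45 × 2/19 = 11.84 from the group guarantee fund, for a payoff of 56.84.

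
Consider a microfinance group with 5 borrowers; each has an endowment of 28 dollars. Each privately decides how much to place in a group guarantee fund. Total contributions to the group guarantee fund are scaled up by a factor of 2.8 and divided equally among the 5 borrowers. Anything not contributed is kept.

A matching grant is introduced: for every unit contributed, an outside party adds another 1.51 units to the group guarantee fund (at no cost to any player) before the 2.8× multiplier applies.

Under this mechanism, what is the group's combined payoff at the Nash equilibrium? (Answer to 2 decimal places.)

983.92 dollars

The effective private return per unit is now 2.8 × 2.51 / 5 = 1.4056 > 1, so every player's dominant strategy flips to full contribution.
So the Nash equilibrium is full contribution by all 5; the group earns 2.8 × 2.51 × 140 = 983.92.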